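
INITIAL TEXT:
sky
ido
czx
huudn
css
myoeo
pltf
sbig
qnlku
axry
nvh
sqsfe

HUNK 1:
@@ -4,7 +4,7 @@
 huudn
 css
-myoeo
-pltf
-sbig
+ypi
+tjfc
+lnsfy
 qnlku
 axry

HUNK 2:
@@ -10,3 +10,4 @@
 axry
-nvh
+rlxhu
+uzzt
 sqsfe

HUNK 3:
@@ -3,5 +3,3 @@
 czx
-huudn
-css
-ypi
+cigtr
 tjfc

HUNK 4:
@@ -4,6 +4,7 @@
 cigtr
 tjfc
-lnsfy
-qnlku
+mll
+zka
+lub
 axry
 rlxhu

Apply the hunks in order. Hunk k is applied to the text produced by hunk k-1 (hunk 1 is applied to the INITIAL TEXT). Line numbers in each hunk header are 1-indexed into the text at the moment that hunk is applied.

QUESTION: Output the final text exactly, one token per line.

Answer: sky
ido
czx
cigtr
tjfc
mll
zka
lub
axry
rlxhu
uzzt
sqsfe

Derivation:
Hunk 1: at line 4 remove [myoeo,pltf,sbig] add [ypi,tjfc,lnsfy] -> 12 lines: sky ido czx huudn css ypi tjfc lnsfy qnlku axry nvh sqsfe
Hunk 2: at line 10 remove [nvh] add [rlxhu,uzzt] -> 13 lines: sky ido czx huudn css ypi tjfc lnsfy qnlku axry rlxhu uzzt sqsfe
Hunk 3: at line 3 remove [huudn,css,ypi] add [cigtr] -> 11 lines: sky ido czx cigtr tjfc lnsfy qnlku axry rlxhu uzzt sqsfe
Hunk 4: at line 4 remove [lnsfy,qnlku] add [mll,zka,lub] -> 12 lines: sky ido czx cigtr tjfc mll zka lub axry rlxhu uzzt sqsfe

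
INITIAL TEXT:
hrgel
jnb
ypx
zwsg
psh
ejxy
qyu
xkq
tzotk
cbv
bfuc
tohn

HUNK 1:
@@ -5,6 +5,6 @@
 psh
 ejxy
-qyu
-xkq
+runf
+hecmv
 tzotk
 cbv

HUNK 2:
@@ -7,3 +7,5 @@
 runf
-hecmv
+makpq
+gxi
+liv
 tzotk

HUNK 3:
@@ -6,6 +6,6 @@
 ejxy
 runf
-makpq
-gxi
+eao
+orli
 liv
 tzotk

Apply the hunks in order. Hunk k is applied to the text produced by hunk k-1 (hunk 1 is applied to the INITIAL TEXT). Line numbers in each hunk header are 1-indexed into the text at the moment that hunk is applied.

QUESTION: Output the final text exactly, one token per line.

Hunk 1: at line 5 remove [qyu,xkq] add [runf,hecmv] -> 12 lines: hrgel jnb ypx zwsg psh ejxy runf hecmv tzotk cbv bfuc tohn
Hunk 2: at line 7 remove [hecmv] add [makpq,gxi,liv] -> 14 lines: hrgel jnb ypx zwsg psh ejxy runf makpq gxi liv tzotk cbv bfuc tohn
Hunk 3: at line 6 remove [makpq,gxi] add [eao,orli] -> 14 lines: hrgel jnb ypx zwsg psh ejxy runf eao orli liv tzotk cbv bfuc tohn

Answer: hrgel
jnb
ypx
zwsg
psh
ejxy
runf
eao
orli
liv
tzotk
cbv
bfuc
tohn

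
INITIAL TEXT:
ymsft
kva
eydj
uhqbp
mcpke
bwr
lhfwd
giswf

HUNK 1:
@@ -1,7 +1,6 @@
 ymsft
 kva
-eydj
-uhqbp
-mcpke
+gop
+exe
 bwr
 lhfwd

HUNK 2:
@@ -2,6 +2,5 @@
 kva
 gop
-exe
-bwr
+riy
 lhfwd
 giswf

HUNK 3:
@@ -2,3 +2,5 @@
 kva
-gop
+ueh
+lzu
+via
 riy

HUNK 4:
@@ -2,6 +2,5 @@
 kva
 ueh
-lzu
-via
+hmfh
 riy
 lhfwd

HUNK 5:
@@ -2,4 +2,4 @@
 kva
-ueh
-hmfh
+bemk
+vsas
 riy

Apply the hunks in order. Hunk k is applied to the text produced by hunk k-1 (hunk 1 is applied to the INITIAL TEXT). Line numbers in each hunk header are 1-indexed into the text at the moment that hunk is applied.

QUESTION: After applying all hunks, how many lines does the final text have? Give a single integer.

Answer: 7

Derivation:
Hunk 1: at line 1 remove [eydj,uhqbp,mcpke] add [gop,exe] -> 7 lines: ymsft kva gop exe bwr lhfwd giswf
Hunk 2: at line 2 remove [exe,bwr] add [riy] -> 6 lines: ymsft kva gop riy lhfwd giswf
Hunk 3: at line 2 remove [gop] add [ueh,lzu,via] -> 8 lines: ymsft kva ueh lzu via riy lhfwd giswf
Hunk 4: at line 2 remove [lzu,via] add [hmfh] -> 7 lines: ymsft kva ueh hmfh riy lhfwd giswf
Hunk 5: at line 2 remove [ueh,hmfh] add [bemk,vsas] -> 7 lines: ymsft kva bemk vsas riy lhfwd giswf
Final line count: 7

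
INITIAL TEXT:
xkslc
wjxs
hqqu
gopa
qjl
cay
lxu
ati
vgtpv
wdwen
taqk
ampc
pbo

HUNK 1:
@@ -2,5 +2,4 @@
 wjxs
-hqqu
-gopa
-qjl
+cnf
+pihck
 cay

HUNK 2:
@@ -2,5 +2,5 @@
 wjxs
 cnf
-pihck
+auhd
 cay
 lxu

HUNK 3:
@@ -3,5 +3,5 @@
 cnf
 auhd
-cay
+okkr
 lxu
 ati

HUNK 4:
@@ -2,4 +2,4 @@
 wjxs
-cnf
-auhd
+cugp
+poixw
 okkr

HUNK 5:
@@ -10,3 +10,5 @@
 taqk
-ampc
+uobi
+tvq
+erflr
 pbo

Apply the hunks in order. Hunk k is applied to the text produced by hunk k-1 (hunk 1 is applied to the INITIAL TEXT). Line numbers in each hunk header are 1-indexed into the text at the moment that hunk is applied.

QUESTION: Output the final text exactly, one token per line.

Hunk 1: at line 2 remove [hqqu,gopa,qjl] add [cnf,pihck] -> 12 lines: xkslc wjxs cnf pihck cay lxu ati vgtpv wdwen taqk ampc pbo
Hunk 2: at line 2 remove [pihck] add [auhd] -> 12 lines: xkslc wjxs cnf auhd cay lxu ati vgtpv wdwen taqk ampc pbo
Hunk 3: at line 3 remove [cay] add [okkr] -> 12 lines: xkslc wjxs cnf auhd okkr lxu ati vgtpv wdwen taqk ampc pbo
Hunk 4: at line 2 remove [cnf,auhd] add [cugp,poixw] -> 12 lines: xkslc wjxs cugp poixw okkr lxu ati vgtpv wdwen taqk ampc pbo
Hunk 5: at line 10 remove [ampc] add [uobi,tvq,erflr] -> 14 lines: xkslc wjxs cugp poixw okkr lxu ati vgtpv wdwen taqk uobi tvq erflr pbo

Answer: xkslc
wjxs
cugp
poixw
okkr
lxu
ati
vgtpv
wdwen
taqk
uobi
tvq
erflr
pbo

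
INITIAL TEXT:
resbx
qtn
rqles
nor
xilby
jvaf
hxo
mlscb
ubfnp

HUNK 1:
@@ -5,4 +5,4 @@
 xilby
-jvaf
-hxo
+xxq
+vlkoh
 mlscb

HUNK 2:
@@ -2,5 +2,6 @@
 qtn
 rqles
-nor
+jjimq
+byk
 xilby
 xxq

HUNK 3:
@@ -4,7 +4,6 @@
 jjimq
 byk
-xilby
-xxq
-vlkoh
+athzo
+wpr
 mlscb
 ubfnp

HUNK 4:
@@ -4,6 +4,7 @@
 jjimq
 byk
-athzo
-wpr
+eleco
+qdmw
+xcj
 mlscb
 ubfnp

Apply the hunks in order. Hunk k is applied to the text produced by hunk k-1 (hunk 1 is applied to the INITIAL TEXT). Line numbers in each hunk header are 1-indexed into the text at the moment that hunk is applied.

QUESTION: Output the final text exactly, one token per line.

Hunk 1: at line 5 remove [jvaf,hxo] add [xxq,vlkoh] -> 9 lines: resbx qtn rqles nor xilby xxq vlkoh mlscb ubfnp
Hunk 2: at line 2 remove [nor] add [jjimq,byk] -> 10 lines: resbx qtn rqles jjimq byk xilby xxq vlkoh mlscb ubfnp
Hunk 3: at line 4 remove [xilby,xxq,vlkoh] add [athzo,wpr] -> 9 lines: resbx qtn rqles jjimq byk athzo wpr mlscb ubfnp
Hunk 4: at line 4 remove [athzo,wpr] add [eleco,qdmw,xcj] -> 10 lines: resbx qtn rqles jjimq byk eleco qdmw xcj mlscb ubfnp

Answer: resbx
qtn
rqles
jjimq
byk
eleco
qdmw
xcj
mlscb
ubfnp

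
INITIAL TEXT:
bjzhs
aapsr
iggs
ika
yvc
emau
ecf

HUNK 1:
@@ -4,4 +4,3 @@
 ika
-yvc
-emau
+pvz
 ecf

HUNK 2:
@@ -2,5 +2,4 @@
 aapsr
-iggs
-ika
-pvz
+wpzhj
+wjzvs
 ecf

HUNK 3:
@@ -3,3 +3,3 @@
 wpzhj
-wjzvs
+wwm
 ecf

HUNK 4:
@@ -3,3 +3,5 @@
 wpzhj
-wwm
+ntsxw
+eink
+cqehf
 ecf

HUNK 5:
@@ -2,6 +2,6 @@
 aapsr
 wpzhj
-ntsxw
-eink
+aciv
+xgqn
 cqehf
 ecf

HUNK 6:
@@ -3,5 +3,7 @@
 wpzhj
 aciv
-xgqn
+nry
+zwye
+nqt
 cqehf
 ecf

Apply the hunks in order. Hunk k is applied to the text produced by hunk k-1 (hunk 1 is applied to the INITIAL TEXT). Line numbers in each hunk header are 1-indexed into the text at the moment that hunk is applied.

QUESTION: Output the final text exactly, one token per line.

Answer: bjzhs
aapsr
wpzhj
aciv
nry
zwye
nqt
cqehf
ecf

Derivation:
Hunk 1: at line 4 remove [yvc,emau] add [pvz] -> 6 lines: bjzhs aapsr iggs ika pvz ecf
Hunk 2: at line 2 remove [iggs,ika,pvz] add [wpzhj,wjzvs] -> 5 lines: bjzhs aapsr wpzhj wjzvs ecf
Hunk 3: at line 3 remove [wjzvs] add [wwm] -> 5 lines: bjzhs aapsr wpzhj wwm ecf
Hunk 4: at line 3 remove [wwm] add [ntsxw,eink,cqehf] -> 7 lines: bjzhs aapsr wpzhj ntsxw eink cqehf ecf
Hunk 5: at line 2 remove [ntsxw,eink] add [aciv,xgqn] -> 7 lines: bjzhs aapsr wpzhj aciv xgqn cqehf ecf
Hunk 6: at line 3 remove [xgqn] add [nry,zwye,nqt] -> 9 lines: bjzhs aapsr wpzhj aciv nry zwye nqt cqehf ecf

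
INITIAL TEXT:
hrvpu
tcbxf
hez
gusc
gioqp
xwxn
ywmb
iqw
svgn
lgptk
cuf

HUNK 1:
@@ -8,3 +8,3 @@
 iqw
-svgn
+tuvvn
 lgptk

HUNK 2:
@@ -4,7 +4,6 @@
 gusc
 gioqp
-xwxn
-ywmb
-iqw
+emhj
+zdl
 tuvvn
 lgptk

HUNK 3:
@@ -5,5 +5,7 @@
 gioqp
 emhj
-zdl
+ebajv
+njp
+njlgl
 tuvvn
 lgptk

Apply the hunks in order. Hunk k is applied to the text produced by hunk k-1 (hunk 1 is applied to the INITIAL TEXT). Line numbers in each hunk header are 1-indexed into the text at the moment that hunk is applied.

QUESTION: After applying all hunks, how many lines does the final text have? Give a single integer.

Answer: 12

Derivation:
Hunk 1: at line 8 remove [svgn] add [tuvvn] -> 11 lines: hrvpu tcbxf hez gusc gioqp xwxn ywmb iqw tuvvn lgptk cuf
Hunk 2: at line 4 remove [xwxn,ywmb,iqw] add [emhj,zdl] -> 10 lines: hrvpu tcbxf hez gusc gioqp emhj zdl tuvvn lgptk cuf
Hunk 3: at line 5 remove [zdl] add [ebajv,njp,njlgl] -> 12 lines: hrvpu tcbxf hez gusc gioqp emhj ebajv njp njlgl tuvvn lgptk cuf
Final line count: 12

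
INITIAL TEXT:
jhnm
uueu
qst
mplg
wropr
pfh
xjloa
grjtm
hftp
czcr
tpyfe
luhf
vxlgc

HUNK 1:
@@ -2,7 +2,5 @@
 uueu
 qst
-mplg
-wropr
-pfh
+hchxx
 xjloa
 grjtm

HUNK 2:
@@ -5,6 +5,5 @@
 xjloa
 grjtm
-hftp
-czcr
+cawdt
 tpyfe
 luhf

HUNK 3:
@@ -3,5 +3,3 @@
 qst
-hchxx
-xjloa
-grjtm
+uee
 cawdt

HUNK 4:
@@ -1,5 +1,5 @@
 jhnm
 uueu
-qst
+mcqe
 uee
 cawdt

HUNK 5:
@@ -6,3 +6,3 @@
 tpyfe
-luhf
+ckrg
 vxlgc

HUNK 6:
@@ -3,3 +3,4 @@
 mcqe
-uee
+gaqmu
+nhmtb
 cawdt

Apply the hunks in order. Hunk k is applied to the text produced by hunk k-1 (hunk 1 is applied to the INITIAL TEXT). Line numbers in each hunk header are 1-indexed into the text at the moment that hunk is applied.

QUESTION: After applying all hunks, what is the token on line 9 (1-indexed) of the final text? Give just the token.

Answer: vxlgc

Derivation:
Hunk 1: at line 2 remove [mplg,wropr,pfh] add [hchxx] -> 11 lines: jhnm uueu qst hchxx xjloa grjtm hftp czcr tpyfe luhf vxlgc
Hunk 2: at line 5 remove [hftp,czcr] add [cawdt] -> 10 lines: jhnm uueu qst hchxx xjloa grjtm cawdt tpyfe luhf vxlgc
Hunk 3: at line 3 remove [hchxx,xjloa,grjtm] add [uee] -> 8 lines: jhnm uueu qst uee cawdt tpyfe luhf vxlgc
Hunk 4: at line 1 remove [qst] add [mcqe] -> 8 lines: jhnm uueu mcqe uee cawdt tpyfe luhf vxlgc
Hunk 5: at line 6 remove [luhf] add [ckrg] -> 8 lines: jhnm uueu mcqe uee cawdt tpyfe ckrg vxlgc
Hunk 6: at line 3 remove [uee] add [gaqmu,nhmtb] -> 9 lines: jhnm uueu mcqe gaqmu nhmtb cawdt tpyfe ckrg vxlgc
Final line 9: vxlgc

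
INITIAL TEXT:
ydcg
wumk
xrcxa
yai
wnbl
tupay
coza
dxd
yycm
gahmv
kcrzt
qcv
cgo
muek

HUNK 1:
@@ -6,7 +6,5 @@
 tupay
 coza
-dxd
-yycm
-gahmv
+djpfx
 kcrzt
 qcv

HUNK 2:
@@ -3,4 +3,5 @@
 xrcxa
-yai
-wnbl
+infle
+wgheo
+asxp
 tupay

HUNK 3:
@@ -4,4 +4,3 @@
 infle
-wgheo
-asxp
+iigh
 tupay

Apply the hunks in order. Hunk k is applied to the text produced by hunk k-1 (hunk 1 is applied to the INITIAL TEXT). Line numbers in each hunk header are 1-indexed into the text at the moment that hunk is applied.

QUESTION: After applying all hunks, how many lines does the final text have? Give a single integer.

Hunk 1: at line 6 remove [dxd,yycm,gahmv] add [djpfx] -> 12 lines: ydcg wumk xrcxa yai wnbl tupay coza djpfx kcrzt qcv cgo muek
Hunk 2: at line 3 remove [yai,wnbl] add [infle,wgheo,asxp] -> 13 lines: ydcg wumk xrcxa infle wgheo asxp tupay coza djpfx kcrzt qcv cgo muek
Hunk 3: at line 4 remove [wgheo,asxp] add [iigh] -> 12 lines: ydcg wumk xrcxa infle iigh tupay coza djpfx kcrzt qcv cgo muek
Final line count: 12

Answer: 12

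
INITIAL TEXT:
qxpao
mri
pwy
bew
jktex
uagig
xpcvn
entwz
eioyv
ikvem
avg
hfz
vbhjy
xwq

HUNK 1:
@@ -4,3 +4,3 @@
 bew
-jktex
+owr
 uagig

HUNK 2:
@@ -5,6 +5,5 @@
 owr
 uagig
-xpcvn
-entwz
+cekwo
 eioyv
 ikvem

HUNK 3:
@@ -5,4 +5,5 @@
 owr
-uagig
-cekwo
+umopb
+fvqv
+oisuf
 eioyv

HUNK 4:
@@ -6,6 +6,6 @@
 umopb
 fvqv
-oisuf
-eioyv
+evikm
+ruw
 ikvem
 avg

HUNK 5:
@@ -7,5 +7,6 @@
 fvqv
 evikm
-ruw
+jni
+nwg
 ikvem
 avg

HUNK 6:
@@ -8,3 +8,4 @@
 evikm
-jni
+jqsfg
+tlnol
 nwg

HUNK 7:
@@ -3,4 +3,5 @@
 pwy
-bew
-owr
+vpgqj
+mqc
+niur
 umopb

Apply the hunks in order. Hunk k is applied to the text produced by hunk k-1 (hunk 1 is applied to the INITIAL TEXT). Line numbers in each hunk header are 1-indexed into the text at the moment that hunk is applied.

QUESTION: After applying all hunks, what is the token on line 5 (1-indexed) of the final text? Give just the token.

Hunk 1: at line 4 remove [jktex] add [owr] -> 14 lines: qxpao mri pwy bew owr uagig xpcvn entwz eioyv ikvem avg hfz vbhjy xwq
Hunk 2: at line 5 remove [xpcvn,entwz] add [cekwo] -> 13 lines: qxpao mri pwy bew owr uagig cekwo eioyv ikvem avg hfz vbhjy xwq
Hunk 3: at line 5 remove [uagig,cekwo] add [umopb,fvqv,oisuf] -> 14 lines: qxpao mri pwy bew owr umopb fvqv oisuf eioyv ikvem avg hfz vbhjy xwq
Hunk 4: at line 6 remove [oisuf,eioyv] add [evikm,ruw] -> 14 lines: qxpao mri pwy bew owr umopb fvqv evikm ruw ikvem avg hfz vbhjy xwq
Hunk 5: at line 7 remove [ruw] add [jni,nwg] -> 15 lines: qxpao mri pwy bew owr umopb fvqv evikm jni nwg ikvem avg hfz vbhjy xwq
Hunk 6: at line 8 remove [jni] add [jqsfg,tlnol] -> 16 lines: qxpao mri pwy bew owr umopb fvqv evikm jqsfg tlnol nwg ikvem avg hfz vbhjy xwq
Hunk 7: at line 3 remove [bew,owr] add [vpgqj,mqc,niur] -> 17 lines: qxpao mri pwy vpgqj mqc niur umopb fvqv evikm jqsfg tlnol nwg ikvem avg hfz vbhjy xwq
Final line 5: mqc

Answer: mqc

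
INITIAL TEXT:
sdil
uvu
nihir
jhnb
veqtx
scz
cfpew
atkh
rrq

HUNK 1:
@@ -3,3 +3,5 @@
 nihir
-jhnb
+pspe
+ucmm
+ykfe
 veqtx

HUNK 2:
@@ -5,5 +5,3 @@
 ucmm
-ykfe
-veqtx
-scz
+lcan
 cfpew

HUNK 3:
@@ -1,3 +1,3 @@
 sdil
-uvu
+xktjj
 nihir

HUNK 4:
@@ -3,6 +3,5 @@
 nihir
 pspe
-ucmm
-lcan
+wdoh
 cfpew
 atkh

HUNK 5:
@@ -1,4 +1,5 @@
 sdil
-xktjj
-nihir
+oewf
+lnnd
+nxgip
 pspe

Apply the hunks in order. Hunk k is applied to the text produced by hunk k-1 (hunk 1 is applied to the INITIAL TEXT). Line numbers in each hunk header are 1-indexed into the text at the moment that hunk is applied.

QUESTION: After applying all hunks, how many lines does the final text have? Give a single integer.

Hunk 1: at line 3 remove [jhnb] add [pspe,ucmm,ykfe] -> 11 lines: sdil uvu nihir pspe ucmm ykfe veqtx scz cfpew atkh rrq
Hunk 2: at line 5 remove [ykfe,veqtx,scz] add [lcan] -> 9 lines: sdil uvu nihir pspe ucmm lcan cfpew atkh rrq
Hunk 3: at line 1 remove [uvu] add [xktjj] -> 9 lines: sdil xktjj nihir pspe ucmm lcan cfpew atkh rrq
Hunk 4: at line 3 remove [ucmm,lcan] add [wdoh] -> 8 lines: sdil xktjj nihir pspe wdoh cfpew atkh rrq
Hunk 5: at line 1 remove [xktjj,nihir] add [oewf,lnnd,nxgip] -> 9 lines: sdil oewf lnnd nxgip pspe wdoh cfpew atkh rrq
Final line count: 9

Answer: 9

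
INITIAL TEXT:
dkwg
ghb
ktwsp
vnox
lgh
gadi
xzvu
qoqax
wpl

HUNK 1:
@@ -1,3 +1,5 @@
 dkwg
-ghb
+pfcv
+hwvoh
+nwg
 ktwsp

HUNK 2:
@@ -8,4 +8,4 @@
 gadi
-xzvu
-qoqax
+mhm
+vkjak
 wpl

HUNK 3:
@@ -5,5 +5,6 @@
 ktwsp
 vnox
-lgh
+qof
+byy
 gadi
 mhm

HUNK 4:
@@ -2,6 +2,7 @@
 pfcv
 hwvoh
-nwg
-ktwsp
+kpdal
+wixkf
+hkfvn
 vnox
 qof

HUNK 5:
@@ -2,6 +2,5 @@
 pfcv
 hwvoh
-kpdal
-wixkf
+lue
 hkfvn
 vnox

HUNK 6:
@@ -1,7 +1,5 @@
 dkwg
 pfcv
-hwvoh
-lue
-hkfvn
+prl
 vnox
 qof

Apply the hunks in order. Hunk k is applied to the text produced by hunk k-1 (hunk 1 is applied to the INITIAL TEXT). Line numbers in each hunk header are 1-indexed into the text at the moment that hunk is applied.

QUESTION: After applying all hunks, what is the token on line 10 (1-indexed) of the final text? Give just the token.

Hunk 1: at line 1 remove [ghb] add [pfcv,hwvoh,nwg] -> 11 lines: dkwg pfcv hwvoh nwg ktwsp vnox lgh gadi xzvu qoqax wpl
Hunk 2: at line 8 remove [xzvu,qoqax] add [mhm,vkjak] -> 11 lines: dkwg pfcv hwvoh nwg ktwsp vnox lgh gadi mhm vkjak wpl
Hunk 3: at line 5 remove [lgh] add [qof,byy] -> 12 lines: dkwg pfcv hwvoh nwg ktwsp vnox qof byy gadi mhm vkjak wpl
Hunk 4: at line 2 remove [nwg,ktwsp] add [kpdal,wixkf,hkfvn] -> 13 lines: dkwg pfcv hwvoh kpdal wixkf hkfvn vnox qof byy gadi mhm vkjak wpl
Hunk 5: at line 2 remove [kpdal,wixkf] add [lue] -> 12 lines: dkwg pfcv hwvoh lue hkfvn vnox qof byy gadi mhm vkjak wpl
Hunk 6: at line 1 remove [hwvoh,lue,hkfvn] add [prl] -> 10 lines: dkwg pfcv prl vnox qof byy gadi mhm vkjak wpl
Final line 10: wpl

Answer: wpl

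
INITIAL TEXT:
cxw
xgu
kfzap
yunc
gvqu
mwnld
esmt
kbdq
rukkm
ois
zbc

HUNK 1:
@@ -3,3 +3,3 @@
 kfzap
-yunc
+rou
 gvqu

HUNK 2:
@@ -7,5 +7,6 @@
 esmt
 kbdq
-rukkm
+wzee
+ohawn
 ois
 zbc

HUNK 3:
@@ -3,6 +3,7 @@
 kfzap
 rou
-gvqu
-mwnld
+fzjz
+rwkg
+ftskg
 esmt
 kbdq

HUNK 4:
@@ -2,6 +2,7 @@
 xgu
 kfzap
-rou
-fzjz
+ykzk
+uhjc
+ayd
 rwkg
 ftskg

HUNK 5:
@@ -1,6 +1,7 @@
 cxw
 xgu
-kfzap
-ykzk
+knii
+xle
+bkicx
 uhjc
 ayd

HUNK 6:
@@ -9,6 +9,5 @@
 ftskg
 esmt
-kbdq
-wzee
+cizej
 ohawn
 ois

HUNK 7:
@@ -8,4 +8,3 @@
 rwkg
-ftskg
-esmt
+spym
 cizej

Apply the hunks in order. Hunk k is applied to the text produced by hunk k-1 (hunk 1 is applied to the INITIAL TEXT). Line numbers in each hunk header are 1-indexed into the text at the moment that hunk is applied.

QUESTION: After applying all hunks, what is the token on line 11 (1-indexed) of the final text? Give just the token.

Hunk 1: at line 3 remove [yunc] add [rou] -> 11 lines: cxw xgu kfzap rou gvqu mwnld esmt kbdq rukkm ois zbc
Hunk 2: at line 7 remove [rukkm] add [wzee,ohawn] -> 12 lines: cxw xgu kfzap rou gvqu mwnld esmt kbdq wzee ohawn ois zbc
Hunk 3: at line 3 remove [gvqu,mwnld] add [fzjz,rwkg,ftskg] -> 13 lines: cxw xgu kfzap rou fzjz rwkg ftskg esmt kbdq wzee ohawn ois zbc
Hunk 4: at line 2 remove [rou,fzjz] add [ykzk,uhjc,ayd] -> 14 lines: cxw xgu kfzap ykzk uhjc ayd rwkg ftskg esmt kbdq wzee ohawn ois zbc
Hunk 5: at line 1 remove [kfzap,ykzk] add [knii,xle,bkicx] -> 15 lines: cxw xgu knii xle bkicx uhjc ayd rwkg ftskg esmt kbdq wzee ohawn ois zbc
Hunk 6: at line 9 remove [kbdq,wzee] add [cizej] -> 14 lines: cxw xgu knii xle bkicx uhjc ayd rwkg ftskg esmt cizej ohawn ois zbc
Hunk 7: at line 8 remove [ftskg,esmt] add [spym] -> 13 lines: cxw xgu knii xle bkicx uhjc ayd rwkg spym cizej ohawn ois zbc
Final line 11: ohawn

Answer: ohawn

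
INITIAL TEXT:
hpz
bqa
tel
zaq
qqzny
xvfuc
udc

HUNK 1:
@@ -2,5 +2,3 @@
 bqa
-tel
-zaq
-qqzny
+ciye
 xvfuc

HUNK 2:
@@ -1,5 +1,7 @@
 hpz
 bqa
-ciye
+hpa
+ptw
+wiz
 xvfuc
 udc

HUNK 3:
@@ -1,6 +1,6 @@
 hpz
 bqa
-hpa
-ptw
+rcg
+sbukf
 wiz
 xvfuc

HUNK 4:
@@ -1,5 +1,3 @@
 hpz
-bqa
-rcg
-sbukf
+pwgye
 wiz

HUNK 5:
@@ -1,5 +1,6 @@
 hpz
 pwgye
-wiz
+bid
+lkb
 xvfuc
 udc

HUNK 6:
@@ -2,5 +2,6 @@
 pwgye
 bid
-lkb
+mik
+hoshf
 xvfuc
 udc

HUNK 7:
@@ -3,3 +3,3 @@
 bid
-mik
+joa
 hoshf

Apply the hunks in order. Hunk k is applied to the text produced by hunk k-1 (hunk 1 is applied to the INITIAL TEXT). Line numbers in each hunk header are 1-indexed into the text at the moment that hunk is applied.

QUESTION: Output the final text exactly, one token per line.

Hunk 1: at line 2 remove [tel,zaq,qqzny] add [ciye] -> 5 lines: hpz bqa ciye xvfuc udc
Hunk 2: at line 1 remove [ciye] add [hpa,ptw,wiz] -> 7 lines: hpz bqa hpa ptw wiz xvfuc udc
Hunk 3: at line 1 remove [hpa,ptw] add [rcg,sbukf] -> 7 lines: hpz bqa rcg sbukf wiz xvfuc udc
Hunk 4: at line 1 remove [bqa,rcg,sbukf] add [pwgye] -> 5 lines: hpz pwgye wiz xvfuc udc
Hunk 5: at line 1 remove [wiz] add [bid,lkb] -> 6 lines: hpz pwgye bid lkb xvfuc udc
Hunk 6: at line 2 remove [lkb] add [mik,hoshf] -> 7 lines: hpz pwgye bid mik hoshf xvfuc udc
Hunk 7: at line 3 remove [mik] add [joa] -> 7 lines: hpz pwgye bid joa hoshf xvfuc udc

Answer: hpz
pwgye
bid
joa
hoshf
xvfuc
udc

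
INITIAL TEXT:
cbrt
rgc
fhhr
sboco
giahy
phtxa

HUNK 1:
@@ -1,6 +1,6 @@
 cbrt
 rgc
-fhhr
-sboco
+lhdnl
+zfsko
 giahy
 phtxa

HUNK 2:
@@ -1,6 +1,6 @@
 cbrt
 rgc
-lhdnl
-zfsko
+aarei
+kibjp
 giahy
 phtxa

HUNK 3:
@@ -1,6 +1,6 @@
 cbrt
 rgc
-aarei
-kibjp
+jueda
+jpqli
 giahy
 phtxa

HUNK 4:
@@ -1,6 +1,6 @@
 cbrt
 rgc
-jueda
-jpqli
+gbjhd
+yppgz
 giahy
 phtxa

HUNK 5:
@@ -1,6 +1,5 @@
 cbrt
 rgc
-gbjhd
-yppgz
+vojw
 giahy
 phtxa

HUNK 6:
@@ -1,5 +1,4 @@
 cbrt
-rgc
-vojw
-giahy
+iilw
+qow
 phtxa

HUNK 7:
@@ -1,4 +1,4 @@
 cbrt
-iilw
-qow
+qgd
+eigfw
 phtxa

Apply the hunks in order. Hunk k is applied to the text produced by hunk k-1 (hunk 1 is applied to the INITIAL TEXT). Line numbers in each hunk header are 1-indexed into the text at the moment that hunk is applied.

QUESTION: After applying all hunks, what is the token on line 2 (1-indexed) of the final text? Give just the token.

Answer: qgd

Derivation:
Hunk 1: at line 1 remove [fhhr,sboco] add [lhdnl,zfsko] -> 6 lines: cbrt rgc lhdnl zfsko giahy phtxa
Hunk 2: at line 1 remove [lhdnl,zfsko] add [aarei,kibjp] -> 6 lines: cbrt rgc aarei kibjp giahy phtxa
Hunk 3: at line 1 remove [aarei,kibjp] add [jueda,jpqli] -> 6 lines: cbrt rgc jueda jpqli giahy phtxa
Hunk 4: at line 1 remove [jueda,jpqli] add [gbjhd,yppgz] -> 6 lines: cbrt rgc gbjhd yppgz giahy phtxa
Hunk 5: at line 1 remove [gbjhd,yppgz] add [vojw] -> 5 lines: cbrt rgc vojw giahy phtxa
Hunk 6: at line 1 remove [rgc,vojw,giahy] add [iilw,qow] -> 4 lines: cbrt iilw qow phtxa
Hunk 7: at line 1 remove [iilw,qow] add [qgd,eigfw] -> 4 lines: cbrt qgd eigfw phtxa
Final line 2: qgd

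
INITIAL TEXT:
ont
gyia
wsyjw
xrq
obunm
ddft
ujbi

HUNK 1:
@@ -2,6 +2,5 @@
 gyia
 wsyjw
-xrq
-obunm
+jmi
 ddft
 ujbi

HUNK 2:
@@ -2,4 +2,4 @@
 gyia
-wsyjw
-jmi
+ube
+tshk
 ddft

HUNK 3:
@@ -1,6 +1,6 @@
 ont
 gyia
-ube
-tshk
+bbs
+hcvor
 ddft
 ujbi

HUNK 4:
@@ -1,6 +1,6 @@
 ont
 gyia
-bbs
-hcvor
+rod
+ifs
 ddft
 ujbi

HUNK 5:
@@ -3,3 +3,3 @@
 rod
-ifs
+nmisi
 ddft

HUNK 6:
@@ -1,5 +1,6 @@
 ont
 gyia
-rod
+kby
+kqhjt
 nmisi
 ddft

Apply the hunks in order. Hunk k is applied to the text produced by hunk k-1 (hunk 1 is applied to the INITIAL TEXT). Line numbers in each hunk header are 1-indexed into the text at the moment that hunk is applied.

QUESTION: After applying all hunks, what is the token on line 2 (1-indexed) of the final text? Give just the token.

Hunk 1: at line 2 remove [xrq,obunm] add [jmi] -> 6 lines: ont gyia wsyjw jmi ddft ujbi
Hunk 2: at line 2 remove [wsyjw,jmi] add [ube,tshk] -> 6 lines: ont gyia ube tshk ddft ujbi
Hunk 3: at line 1 remove [ube,tshk] add [bbs,hcvor] -> 6 lines: ont gyia bbs hcvor ddft ujbi
Hunk 4: at line 1 remove [bbs,hcvor] add [rod,ifs] -> 6 lines: ont gyia rod ifs ddft ujbi
Hunk 5: at line 3 remove [ifs] add [nmisi] -> 6 lines: ont gyia rod nmisi ddft ujbi
Hunk 6: at line 1 remove [rod] add [kby,kqhjt] -> 7 lines: ont gyia kby kqhjt nmisi ddft ujbi
Final line 2: gyia

Answer: gyia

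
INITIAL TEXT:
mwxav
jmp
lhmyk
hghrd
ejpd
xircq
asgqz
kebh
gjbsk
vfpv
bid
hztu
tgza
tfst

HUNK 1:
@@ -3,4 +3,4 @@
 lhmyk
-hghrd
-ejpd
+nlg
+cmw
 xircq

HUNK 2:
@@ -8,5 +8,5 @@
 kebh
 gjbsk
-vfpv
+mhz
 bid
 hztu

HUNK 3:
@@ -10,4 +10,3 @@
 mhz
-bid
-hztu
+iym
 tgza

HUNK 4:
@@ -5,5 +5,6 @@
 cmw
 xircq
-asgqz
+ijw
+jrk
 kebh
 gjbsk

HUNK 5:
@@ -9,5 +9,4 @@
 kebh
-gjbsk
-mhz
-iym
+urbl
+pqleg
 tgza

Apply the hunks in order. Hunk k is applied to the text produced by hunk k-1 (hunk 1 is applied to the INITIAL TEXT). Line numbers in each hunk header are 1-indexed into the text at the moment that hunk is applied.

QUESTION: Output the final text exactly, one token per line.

Answer: mwxav
jmp
lhmyk
nlg
cmw
xircq
ijw
jrk
kebh
urbl
pqleg
tgza
tfst

Derivation:
Hunk 1: at line 3 remove [hghrd,ejpd] add [nlg,cmw] -> 14 lines: mwxav jmp lhmyk nlg cmw xircq asgqz kebh gjbsk vfpv bid hztu tgza tfst
Hunk 2: at line 8 remove [vfpv] add [mhz] -> 14 lines: mwxav jmp lhmyk nlg cmw xircq asgqz kebh gjbsk mhz bid hztu tgza tfst
Hunk 3: at line 10 remove [bid,hztu] add [iym] -> 13 lines: mwxav jmp lhmyk nlg cmw xircq asgqz kebh gjbsk mhz iym tgza tfst
Hunk 4: at line 5 remove [asgqz] add [ijw,jrk] -> 14 lines: mwxav jmp lhmyk nlg cmw xircq ijw jrk kebh gjbsk mhz iym tgza tfst
Hunk 5: at line 9 remove [gjbsk,mhz,iym] add [urbl,pqleg] -> 13 lines: mwxav jmp lhmyk nlg cmw xircq ijw jrk kebh urbl pqleg tgza tfst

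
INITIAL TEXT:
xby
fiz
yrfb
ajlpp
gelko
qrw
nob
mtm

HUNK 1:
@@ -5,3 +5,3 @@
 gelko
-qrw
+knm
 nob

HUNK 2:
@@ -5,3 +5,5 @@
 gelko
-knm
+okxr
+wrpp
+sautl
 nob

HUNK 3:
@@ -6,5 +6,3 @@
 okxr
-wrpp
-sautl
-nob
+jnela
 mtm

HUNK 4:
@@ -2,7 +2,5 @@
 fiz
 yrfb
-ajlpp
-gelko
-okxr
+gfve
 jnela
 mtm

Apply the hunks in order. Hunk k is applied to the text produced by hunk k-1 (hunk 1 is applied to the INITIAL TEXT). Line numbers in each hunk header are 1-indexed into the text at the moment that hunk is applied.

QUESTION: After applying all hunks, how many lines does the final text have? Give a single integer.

Answer: 6

Derivation:
Hunk 1: at line 5 remove [qrw] add [knm] -> 8 lines: xby fiz yrfb ajlpp gelko knm nob mtm
Hunk 2: at line 5 remove [knm] add [okxr,wrpp,sautl] -> 10 lines: xby fiz yrfb ajlpp gelko okxr wrpp sautl nob mtm
Hunk 3: at line 6 remove [wrpp,sautl,nob] add [jnela] -> 8 lines: xby fiz yrfb ajlpp gelko okxr jnela mtm
Hunk 4: at line 2 remove [ajlpp,gelko,okxr] add [gfve] -> 6 lines: xby fiz yrfb gfve jnela mtm
Final line count: 6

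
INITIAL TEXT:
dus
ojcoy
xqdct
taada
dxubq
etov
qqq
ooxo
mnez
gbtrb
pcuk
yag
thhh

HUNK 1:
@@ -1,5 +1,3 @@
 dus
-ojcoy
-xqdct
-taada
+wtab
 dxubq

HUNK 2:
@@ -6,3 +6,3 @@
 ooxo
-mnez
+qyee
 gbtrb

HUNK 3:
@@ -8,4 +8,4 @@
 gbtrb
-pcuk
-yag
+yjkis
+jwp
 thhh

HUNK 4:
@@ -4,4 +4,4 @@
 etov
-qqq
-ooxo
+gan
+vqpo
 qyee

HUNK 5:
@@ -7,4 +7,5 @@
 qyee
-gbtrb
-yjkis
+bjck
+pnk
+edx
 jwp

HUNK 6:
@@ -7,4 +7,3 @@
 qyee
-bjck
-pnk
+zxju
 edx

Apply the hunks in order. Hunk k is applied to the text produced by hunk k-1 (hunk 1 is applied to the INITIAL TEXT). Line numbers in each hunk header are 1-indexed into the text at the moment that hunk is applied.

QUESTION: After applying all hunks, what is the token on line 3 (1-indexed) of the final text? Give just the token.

Hunk 1: at line 1 remove [ojcoy,xqdct,taada] add [wtab] -> 11 lines: dus wtab dxubq etov qqq ooxo mnez gbtrb pcuk yag thhh
Hunk 2: at line 6 remove [mnez] add [qyee] -> 11 lines: dus wtab dxubq etov qqq ooxo qyee gbtrb pcuk yag thhh
Hunk 3: at line 8 remove [pcuk,yag] add [yjkis,jwp] -> 11 lines: dus wtab dxubq etov qqq ooxo qyee gbtrb yjkis jwp thhh
Hunk 4: at line 4 remove [qqq,ooxo] add [gan,vqpo] -> 11 lines: dus wtab dxubq etov gan vqpo qyee gbtrb yjkis jwp thhh
Hunk 5: at line 7 remove [gbtrb,yjkis] add [bjck,pnk,edx] -> 12 lines: dus wtab dxubq etov gan vqpo qyee bjck pnk edx jwp thhh
Hunk 6: at line 7 remove [bjck,pnk] add [zxju] -> 11 lines: dus wtab dxubq etov gan vqpo qyee zxju edx jwp thhh
Final line 3: dxubq

Answer: dxubq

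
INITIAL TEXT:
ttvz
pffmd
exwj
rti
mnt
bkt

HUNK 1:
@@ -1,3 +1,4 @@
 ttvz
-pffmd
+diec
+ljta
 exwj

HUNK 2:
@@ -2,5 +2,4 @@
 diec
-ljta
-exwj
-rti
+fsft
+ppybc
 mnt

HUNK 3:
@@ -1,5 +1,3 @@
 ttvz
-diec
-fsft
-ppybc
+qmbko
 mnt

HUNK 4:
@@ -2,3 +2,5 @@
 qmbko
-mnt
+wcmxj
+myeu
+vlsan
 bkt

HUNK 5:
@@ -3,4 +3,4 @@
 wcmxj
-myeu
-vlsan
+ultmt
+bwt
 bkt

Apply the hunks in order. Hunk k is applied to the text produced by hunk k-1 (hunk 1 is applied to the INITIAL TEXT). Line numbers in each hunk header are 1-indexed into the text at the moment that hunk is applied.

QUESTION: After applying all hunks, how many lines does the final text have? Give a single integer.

Hunk 1: at line 1 remove [pffmd] add [diec,ljta] -> 7 lines: ttvz diec ljta exwj rti mnt bkt
Hunk 2: at line 2 remove [ljta,exwj,rti] add [fsft,ppybc] -> 6 lines: ttvz diec fsft ppybc mnt bkt
Hunk 3: at line 1 remove [diec,fsft,ppybc] add [qmbko] -> 4 lines: ttvz qmbko mnt bkt
Hunk 4: at line 2 remove [mnt] add [wcmxj,myeu,vlsan] -> 6 lines: ttvz qmbko wcmxj myeu vlsan bkt
Hunk 5: at line 3 remove [myeu,vlsan] add [ultmt,bwt] -> 6 lines: ttvz qmbko wcmxj ultmt bwt bkt
Final line count: 6

Answer: 6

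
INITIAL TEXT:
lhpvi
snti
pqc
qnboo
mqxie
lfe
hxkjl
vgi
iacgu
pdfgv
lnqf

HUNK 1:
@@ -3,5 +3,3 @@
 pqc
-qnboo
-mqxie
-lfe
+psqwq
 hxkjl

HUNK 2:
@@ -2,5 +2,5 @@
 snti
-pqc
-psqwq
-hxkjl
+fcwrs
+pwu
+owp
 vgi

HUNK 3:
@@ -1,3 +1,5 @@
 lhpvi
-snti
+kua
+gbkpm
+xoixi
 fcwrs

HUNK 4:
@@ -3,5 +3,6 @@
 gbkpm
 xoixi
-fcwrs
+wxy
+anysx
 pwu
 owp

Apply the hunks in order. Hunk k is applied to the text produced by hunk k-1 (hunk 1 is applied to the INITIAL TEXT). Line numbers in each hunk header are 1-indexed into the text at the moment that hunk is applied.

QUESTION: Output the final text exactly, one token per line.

Answer: lhpvi
kua
gbkpm
xoixi
wxy
anysx
pwu
owp
vgi
iacgu
pdfgv
lnqf

Derivation:
Hunk 1: at line 3 remove [qnboo,mqxie,lfe] add [psqwq] -> 9 lines: lhpvi snti pqc psqwq hxkjl vgi iacgu pdfgv lnqf
Hunk 2: at line 2 remove [pqc,psqwq,hxkjl] add [fcwrs,pwu,owp] -> 9 lines: lhpvi snti fcwrs pwu owp vgi iacgu pdfgv lnqf
Hunk 3: at line 1 remove [snti] add [kua,gbkpm,xoixi] -> 11 lines: lhpvi kua gbkpm xoixi fcwrs pwu owp vgi iacgu pdfgv lnqf
Hunk 4: at line 3 remove [fcwrs] add [wxy,anysx] -> 12 lines: lhpvi kua gbkpm xoixi wxy anysx pwu owp vgi iacgu pdfgv lnqf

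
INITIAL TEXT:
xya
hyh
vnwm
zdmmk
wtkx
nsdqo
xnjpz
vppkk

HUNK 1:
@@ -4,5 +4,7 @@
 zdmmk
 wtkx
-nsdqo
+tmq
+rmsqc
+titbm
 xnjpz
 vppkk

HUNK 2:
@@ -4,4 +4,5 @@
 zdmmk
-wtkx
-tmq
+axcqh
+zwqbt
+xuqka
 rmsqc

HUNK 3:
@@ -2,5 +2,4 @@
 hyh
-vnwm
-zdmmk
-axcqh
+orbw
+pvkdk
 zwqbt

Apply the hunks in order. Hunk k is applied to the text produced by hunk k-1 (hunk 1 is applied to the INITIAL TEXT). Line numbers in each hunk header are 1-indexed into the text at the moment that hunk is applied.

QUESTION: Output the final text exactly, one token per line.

Answer: xya
hyh
orbw
pvkdk
zwqbt
xuqka
rmsqc
titbm
xnjpz
vppkk

Derivation:
Hunk 1: at line 4 remove [nsdqo] add [tmq,rmsqc,titbm] -> 10 lines: xya hyh vnwm zdmmk wtkx tmq rmsqc titbm xnjpz vppkk
Hunk 2: at line 4 remove [wtkx,tmq] add [axcqh,zwqbt,xuqka] -> 11 lines: xya hyh vnwm zdmmk axcqh zwqbt xuqka rmsqc titbm xnjpz vppkk
Hunk 3: at line 2 remove [vnwm,zdmmk,axcqh] add [orbw,pvkdk] -> 10 lines: xya hyh orbw pvkdk zwqbt xuqka rmsqc titbm xnjpz vppkk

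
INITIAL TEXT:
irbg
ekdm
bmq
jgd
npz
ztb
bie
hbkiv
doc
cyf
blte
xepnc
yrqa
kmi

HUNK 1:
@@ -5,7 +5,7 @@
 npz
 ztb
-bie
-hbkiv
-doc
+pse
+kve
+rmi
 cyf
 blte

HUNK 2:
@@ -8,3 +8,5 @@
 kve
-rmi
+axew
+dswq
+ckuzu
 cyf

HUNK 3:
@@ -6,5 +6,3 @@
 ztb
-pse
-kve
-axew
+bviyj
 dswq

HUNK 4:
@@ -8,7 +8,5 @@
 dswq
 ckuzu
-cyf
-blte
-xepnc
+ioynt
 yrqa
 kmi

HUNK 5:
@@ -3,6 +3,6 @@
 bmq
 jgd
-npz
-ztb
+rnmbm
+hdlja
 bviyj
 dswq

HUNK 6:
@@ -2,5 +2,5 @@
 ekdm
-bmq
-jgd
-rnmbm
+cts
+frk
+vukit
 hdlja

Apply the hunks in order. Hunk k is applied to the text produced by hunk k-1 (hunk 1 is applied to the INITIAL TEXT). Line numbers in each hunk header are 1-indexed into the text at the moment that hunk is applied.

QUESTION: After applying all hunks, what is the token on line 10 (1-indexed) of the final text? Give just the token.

Hunk 1: at line 5 remove [bie,hbkiv,doc] add [pse,kve,rmi] -> 14 lines: irbg ekdm bmq jgd npz ztb pse kve rmi cyf blte xepnc yrqa kmi
Hunk 2: at line 8 remove [rmi] add [axew,dswq,ckuzu] -> 16 lines: irbg ekdm bmq jgd npz ztb pse kve axew dswq ckuzu cyf blte xepnc yrqa kmi
Hunk 3: at line 6 remove [pse,kve,axew] add [bviyj] -> 14 lines: irbg ekdm bmq jgd npz ztb bviyj dswq ckuzu cyf blte xepnc yrqa kmi
Hunk 4: at line 8 remove [cyf,blte,xepnc] add [ioynt] -> 12 lines: irbg ekdm bmq jgd npz ztb bviyj dswq ckuzu ioynt yrqa kmi
Hunk 5: at line 3 remove [npz,ztb] add [rnmbm,hdlja] -> 12 lines: irbg ekdm bmq jgd rnmbm hdlja bviyj dswq ckuzu ioynt yrqa kmi
Hunk 6: at line 2 remove [bmq,jgd,rnmbm] add [cts,frk,vukit] -> 12 lines: irbg ekdm cts frk vukit hdlja bviyj dswq ckuzu ioynt yrqa kmi
Final line 10: ioynt

Answer: ioynt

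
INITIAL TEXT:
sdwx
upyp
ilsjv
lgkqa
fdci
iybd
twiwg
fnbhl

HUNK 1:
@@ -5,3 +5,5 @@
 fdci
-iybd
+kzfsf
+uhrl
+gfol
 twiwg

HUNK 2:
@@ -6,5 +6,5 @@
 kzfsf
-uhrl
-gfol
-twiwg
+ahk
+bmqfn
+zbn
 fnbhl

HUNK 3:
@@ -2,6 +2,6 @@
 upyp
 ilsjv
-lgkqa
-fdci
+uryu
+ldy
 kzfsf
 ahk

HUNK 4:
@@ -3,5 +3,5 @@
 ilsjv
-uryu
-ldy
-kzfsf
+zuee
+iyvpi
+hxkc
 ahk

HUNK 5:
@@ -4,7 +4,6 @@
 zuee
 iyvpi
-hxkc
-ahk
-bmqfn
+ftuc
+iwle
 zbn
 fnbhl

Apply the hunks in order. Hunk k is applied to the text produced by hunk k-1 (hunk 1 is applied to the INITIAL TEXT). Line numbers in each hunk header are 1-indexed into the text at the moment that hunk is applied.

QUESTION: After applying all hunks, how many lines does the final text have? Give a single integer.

Hunk 1: at line 5 remove [iybd] add [kzfsf,uhrl,gfol] -> 10 lines: sdwx upyp ilsjv lgkqa fdci kzfsf uhrl gfol twiwg fnbhl
Hunk 2: at line 6 remove [uhrl,gfol,twiwg] add [ahk,bmqfn,zbn] -> 10 lines: sdwx upyp ilsjv lgkqa fdci kzfsf ahk bmqfn zbn fnbhl
Hunk 3: at line 2 remove [lgkqa,fdci] add [uryu,ldy] -> 10 lines: sdwx upyp ilsjv uryu ldy kzfsf ahk bmqfn zbn fnbhl
Hunk 4: at line 3 remove [uryu,ldy,kzfsf] add [zuee,iyvpi,hxkc] -> 10 lines: sdwx upyp ilsjv zuee iyvpi hxkc ahk bmqfn zbn fnbhl
Hunk 5: at line 4 remove [hxkc,ahk,bmqfn] add [ftuc,iwle] -> 9 lines: sdwx upyp ilsjv zuee iyvpi ftuc iwle zbn fnbhl
Final line count: 9

Answer: 9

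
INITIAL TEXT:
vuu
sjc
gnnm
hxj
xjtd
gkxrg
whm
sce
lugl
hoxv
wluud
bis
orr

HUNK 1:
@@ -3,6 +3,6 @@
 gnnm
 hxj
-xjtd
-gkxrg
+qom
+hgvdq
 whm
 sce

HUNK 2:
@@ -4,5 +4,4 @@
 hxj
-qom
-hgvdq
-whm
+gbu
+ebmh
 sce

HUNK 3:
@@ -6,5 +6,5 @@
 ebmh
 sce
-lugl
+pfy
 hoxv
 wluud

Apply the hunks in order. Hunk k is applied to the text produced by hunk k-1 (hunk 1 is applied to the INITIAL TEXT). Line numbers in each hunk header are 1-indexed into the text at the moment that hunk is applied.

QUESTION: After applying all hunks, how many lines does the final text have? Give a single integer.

Hunk 1: at line 3 remove [xjtd,gkxrg] add [qom,hgvdq] -> 13 lines: vuu sjc gnnm hxj qom hgvdq whm sce lugl hoxv wluud bis orr
Hunk 2: at line 4 remove [qom,hgvdq,whm] add [gbu,ebmh] -> 12 lines: vuu sjc gnnm hxj gbu ebmh sce lugl hoxv wluud bis orr
Hunk 3: at line 6 remove [lugl] add [pfy] -> 12 lines: vuu sjc gnnm hxj gbu ebmh sce pfy hoxv wluud bis orr
Final line count: 12

Answer: 12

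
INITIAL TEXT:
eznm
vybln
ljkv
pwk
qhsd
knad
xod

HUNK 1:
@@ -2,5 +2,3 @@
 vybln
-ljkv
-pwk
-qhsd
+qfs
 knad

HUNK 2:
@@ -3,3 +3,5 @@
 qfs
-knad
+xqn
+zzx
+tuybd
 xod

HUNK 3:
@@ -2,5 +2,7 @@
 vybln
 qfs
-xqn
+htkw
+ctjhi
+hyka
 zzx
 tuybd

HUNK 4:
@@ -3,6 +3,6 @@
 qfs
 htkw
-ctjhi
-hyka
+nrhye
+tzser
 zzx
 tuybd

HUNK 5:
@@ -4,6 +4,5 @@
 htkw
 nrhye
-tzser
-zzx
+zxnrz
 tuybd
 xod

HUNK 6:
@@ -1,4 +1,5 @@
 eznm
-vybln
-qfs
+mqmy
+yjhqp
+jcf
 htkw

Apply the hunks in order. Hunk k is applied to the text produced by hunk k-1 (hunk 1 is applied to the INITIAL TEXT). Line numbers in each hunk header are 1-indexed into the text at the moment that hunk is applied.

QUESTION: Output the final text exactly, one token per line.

Answer: eznm
mqmy
yjhqp
jcf
htkw
nrhye
zxnrz
tuybd
xod

Derivation:
Hunk 1: at line 2 remove [ljkv,pwk,qhsd] add [qfs] -> 5 lines: eznm vybln qfs knad xod
Hunk 2: at line 3 remove [knad] add [xqn,zzx,tuybd] -> 7 lines: eznm vybln qfs xqn zzx tuybd xod
Hunk 3: at line 2 remove [xqn] add [htkw,ctjhi,hyka] -> 9 lines: eznm vybln qfs htkw ctjhi hyka zzx tuybd xod
Hunk 4: at line 3 remove [ctjhi,hyka] add [nrhye,tzser] -> 9 lines: eznm vybln qfs htkw nrhye tzser zzx tuybd xod
Hunk 5: at line 4 remove [tzser,zzx] add [zxnrz] -> 8 lines: eznm vybln qfs htkw nrhye zxnrz tuybd xod
Hunk 6: at line 1 remove [vybln,qfs] add [mqmy,yjhqp,jcf] -> 9 lines: eznm mqmy yjhqp jcf htkw nrhye zxnrz tuybd xod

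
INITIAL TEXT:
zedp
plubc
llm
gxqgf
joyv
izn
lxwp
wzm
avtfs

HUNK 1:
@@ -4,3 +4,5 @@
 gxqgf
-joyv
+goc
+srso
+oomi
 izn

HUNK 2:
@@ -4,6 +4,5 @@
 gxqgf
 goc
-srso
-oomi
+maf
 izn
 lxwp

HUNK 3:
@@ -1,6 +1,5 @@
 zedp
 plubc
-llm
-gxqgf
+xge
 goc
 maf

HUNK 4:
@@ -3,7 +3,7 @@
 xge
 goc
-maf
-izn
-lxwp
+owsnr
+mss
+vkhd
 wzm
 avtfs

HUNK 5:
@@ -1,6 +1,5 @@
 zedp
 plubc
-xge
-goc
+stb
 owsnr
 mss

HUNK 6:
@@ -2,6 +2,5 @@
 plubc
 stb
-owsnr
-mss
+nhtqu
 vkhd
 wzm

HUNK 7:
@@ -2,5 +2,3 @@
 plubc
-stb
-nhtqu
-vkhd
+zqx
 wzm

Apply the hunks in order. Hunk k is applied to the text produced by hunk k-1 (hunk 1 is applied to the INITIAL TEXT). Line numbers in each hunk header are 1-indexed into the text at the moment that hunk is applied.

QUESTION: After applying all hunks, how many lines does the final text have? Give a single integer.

Answer: 5

Derivation:
Hunk 1: at line 4 remove [joyv] add [goc,srso,oomi] -> 11 lines: zedp plubc llm gxqgf goc srso oomi izn lxwp wzm avtfs
Hunk 2: at line 4 remove [srso,oomi] add [maf] -> 10 lines: zedp plubc llm gxqgf goc maf izn lxwp wzm avtfs
Hunk 3: at line 1 remove [llm,gxqgf] add [xge] -> 9 lines: zedp plubc xge goc maf izn lxwp wzm avtfs
Hunk 4: at line 3 remove [maf,izn,lxwp] add [owsnr,mss,vkhd] -> 9 lines: zedp plubc xge goc owsnr mss vkhd wzm avtfs
Hunk 5: at line 1 remove [xge,goc] add [stb] -> 8 lines: zedp plubc stb owsnr mss vkhd wzm avtfs
Hunk 6: at line 2 remove [owsnr,mss] add [nhtqu] -> 7 lines: zedp plubc stb nhtqu vkhd wzm avtfs
Hunk 7: at line 2 remove [stb,nhtqu,vkhd] add [zqx] -> 5 lines: zedp plubc zqx wzm avtfs
Final line count: 5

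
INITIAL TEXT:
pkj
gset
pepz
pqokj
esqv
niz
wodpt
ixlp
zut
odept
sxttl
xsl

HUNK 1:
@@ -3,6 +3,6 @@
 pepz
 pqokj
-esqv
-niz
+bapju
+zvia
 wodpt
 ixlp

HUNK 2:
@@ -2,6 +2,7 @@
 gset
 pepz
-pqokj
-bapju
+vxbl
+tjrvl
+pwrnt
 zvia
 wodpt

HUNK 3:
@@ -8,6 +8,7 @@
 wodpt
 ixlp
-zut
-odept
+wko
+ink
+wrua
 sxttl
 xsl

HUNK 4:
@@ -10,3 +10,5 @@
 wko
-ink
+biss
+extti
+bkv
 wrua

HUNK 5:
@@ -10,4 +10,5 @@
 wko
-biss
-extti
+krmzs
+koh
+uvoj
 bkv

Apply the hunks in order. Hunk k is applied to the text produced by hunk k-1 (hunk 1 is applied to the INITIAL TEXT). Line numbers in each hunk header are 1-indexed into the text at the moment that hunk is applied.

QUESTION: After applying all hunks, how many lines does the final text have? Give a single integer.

Answer: 17

Derivation:
Hunk 1: at line 3 remove [esqv,niz] add [bapju,zvia] -> 12 lines: pkj gset pepz pqokj bapju zvia wodpt ixlp zut odept sxttl xsl
Hunk 2: at line 2 remove [pqokj,bapju] add [vxbl,tjrvl,pwrnt] -> 13 lines: pkj gset pepz vxbl tjrvl pwrnt zvia wodpt ixlp zut odept sxttl xsl
Hunk 3: at line 8 remove [zut,odept] add [wko,ink,wrua] -> 14 lines: pkj gset pepz vxbl tjrvl pwrnt zvia wodpt ixlp wko ink wrua sxttl xsl
Hunk 4: at line 10 remove [ink] add [biss,extti,bkv] -> 16 lines: pkj gset pepz vxbl tjrvl pwrnt zvia wodpt ixlp wko biss extti bkv wrua sxttl xsl
Hunk 5: at line 10 remove [biss,extti] add [krmzs,koh,uvoj] -> 17 lines: pkj gset pepz vxbl tjrvl pwrnt zvia wodpt ixlp wko krmzs koh uvoj bkv wrua sxttl xsl
Final line count: 17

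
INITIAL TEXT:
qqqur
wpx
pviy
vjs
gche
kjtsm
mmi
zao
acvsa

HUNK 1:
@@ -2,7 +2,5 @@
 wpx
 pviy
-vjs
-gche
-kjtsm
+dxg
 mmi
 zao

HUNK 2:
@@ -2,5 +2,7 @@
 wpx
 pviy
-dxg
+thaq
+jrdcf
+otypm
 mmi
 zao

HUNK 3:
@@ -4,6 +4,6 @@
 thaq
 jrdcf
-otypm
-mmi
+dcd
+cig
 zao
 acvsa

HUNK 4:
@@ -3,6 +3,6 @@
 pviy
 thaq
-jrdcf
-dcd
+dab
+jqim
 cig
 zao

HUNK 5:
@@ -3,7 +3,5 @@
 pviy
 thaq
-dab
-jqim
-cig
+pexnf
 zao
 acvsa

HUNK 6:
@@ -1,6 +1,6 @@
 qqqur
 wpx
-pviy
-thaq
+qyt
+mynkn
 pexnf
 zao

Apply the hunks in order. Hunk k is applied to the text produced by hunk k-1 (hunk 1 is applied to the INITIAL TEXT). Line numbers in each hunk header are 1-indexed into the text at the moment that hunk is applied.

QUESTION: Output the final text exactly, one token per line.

Answer: qqqur
wpx
qyt
mynkn
pexnf
zao
acvsa

Derivation:
Hunk 1: at line 2 remove [vjs,gche,kjtsm] add [dxg] -> 7 lines: qqqur wpx pviy dxg mmi zao acvsa
Hunk 2: at line 2 remove [dxg] add [thaq,jrdcf,otypm] -> 9 lines: qqqur wpx pviy thaq jrdcf otypm mmi zao acvsa
Hunk 3: at line 4 remove [otypm,mmi] add [dcd,cig] -> 9 lines: qqqur wpx pviy thaq jrdcf dcd cig zao acvsa
Hunk 4: at line 3 remove [jrdcf,dcd] add [dab,jqim] -> 9 lines: qqqur wpx pviy thaq dab jqim cig zao acvsa
Hunk 5: at line 3 remove [dab,jqim,cig] add [pexnf] -> 7 lines: qqqur wpx pviy thaq pexnf zao acvsa
Hunk 6: at line 1 remove [pviy,thaq] add [qyt,mynkn] -> 7 lines: qqqur wpx qyt mynkn pexnf zao acvsa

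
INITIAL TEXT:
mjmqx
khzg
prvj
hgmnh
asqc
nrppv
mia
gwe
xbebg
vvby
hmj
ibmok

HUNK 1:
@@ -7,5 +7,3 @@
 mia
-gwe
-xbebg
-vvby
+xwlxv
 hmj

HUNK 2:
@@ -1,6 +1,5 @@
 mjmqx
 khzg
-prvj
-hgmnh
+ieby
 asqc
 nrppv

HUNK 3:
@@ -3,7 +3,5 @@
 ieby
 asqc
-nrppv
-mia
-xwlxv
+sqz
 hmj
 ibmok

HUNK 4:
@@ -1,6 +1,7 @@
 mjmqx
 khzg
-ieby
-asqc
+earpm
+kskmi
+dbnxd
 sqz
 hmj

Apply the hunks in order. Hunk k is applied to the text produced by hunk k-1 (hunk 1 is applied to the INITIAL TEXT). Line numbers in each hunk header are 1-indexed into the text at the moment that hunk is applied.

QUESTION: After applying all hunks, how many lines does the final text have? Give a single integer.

Answer: 8

Derivation:
Hunk 1: at line 7 remove [gwe,xbebg,vvby] add [xwlxv] -> 10 lines: mjmqx khzg prvj hgmnh asqc nrppv mia xwlxv hmj ibmok
Hunk 2: at line 1 remove [prvj,hgmnh] add [ieby] -> 9 lines: mjmqx khzg ieby asqc nrppv mia xwlxv hmj ibmok
Hunk 3: at line 3 remove [nrppv,mia,xwlxv] add [sqz] -> 7 lines: mjmqx khzg ieby asqc sqz hmj ibmok
Hunk 4: at line 1 remove [ieby,asqc] add [earpm,kskmi,dbnxd] -> 8 lines: mjmqx khzg earpm kskmi dbnxd sqz hmj ibmok
Final line count: 8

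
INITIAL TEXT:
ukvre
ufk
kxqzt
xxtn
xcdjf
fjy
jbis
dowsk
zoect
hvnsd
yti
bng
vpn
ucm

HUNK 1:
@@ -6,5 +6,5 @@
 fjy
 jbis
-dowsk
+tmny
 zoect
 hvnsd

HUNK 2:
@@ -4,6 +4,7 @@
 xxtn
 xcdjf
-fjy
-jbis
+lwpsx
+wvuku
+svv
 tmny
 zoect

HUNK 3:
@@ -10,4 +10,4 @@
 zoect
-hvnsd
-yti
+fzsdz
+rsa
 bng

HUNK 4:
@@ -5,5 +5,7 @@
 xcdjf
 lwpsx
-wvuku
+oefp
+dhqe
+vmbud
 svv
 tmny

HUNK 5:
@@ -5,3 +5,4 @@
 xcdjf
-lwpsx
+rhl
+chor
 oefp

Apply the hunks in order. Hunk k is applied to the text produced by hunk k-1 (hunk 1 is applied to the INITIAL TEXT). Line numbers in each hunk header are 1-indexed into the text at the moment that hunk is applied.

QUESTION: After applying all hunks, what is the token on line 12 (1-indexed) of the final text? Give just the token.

Hunk 1: at line 6 remove [dowsk] add [tmny] -> 14 lines: ukvre ufk kxqzt xxtn xcdjf fjy jbis tmny zoect hvnsd yti bng vpn ucm
Hunk 2: at line 4 remove [fjy,jbis] add [lwpsx,wvuku,svv] -> 15 lines: ukvre ufk kxqzt xxtn xcdjf lwpsx wvuku svv tmny zoect hvnsd yti bng vpn ucm
Hunk 3: at line 10 remove [hvnsd,yti] add [fzsdz,rsa] -> 15 lines: ukvre ufk kxqzt xxtn xcdjf lwpsx wvuku svv tmny zoect fzsdz rsa bng vpn ucm
Hunk 4: at line 5 remove [wvuku] add [oefp,dhqe,vmbud] -> 17 lines: ukvre ufk kxqzt xxtn xcdjf lwpsx oefp dhqe vmbud svv tmny zoect fzsdz rsa bng vpn ucm
Hunk 5: at line 5 remove [lwpsx] add [rhl,chor] -> 18 lines: ukvre ufk kxqzt xxtn xcdjf rhl chor oefp dhqe vmbud svv tmny zoect fzsdz rsa bng vpn ucm
Final line 12: tmny

Answer: tmny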